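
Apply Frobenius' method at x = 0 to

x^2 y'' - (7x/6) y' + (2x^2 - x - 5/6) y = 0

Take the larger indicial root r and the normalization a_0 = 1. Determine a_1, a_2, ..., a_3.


Write in Frobenius form y'' + (p(x)/x) y' + (q(x)/x^2) y = 0:
  p(x) = -7/6,  q(x) = 2x^2 - x - 5/6.
Indicial equation: r(r-1) + (-7/6) r + (-5/6) = 0 -> roots r_1 = 5/2, r_2 = -1/3.
Take r = r_1 = 5/2. Let y(x) = x^r sum_{n>=0} a_n x^n with a_0 = 1.
Substitute y = x^r sum a_n x^n and match x^{r+n}. The recurrence is
  D(n) a_n - 1 a_{n-1} + 2 a_{n-2} = 0,  where D(n) = (r+n)(r+n-1) + (-7/6)(r+n) + (-5/6).
  a_n = [1 a_{n-1} - 2 a_{n-2}] / D(n).
Since the indicial polynomial factors as (r - r_1)(r - r_2), D(n) = (r_1 + n - r_1)(r_1 + n - r_2) = n(n + 17/6).
Evaluating step by step (a_0 = 1):
  n = 1: D(1) = 1(1 + 17/6) = 23/6; numerator = 1(1) = 1; a_1 = (1)/(23/6) = 6/23
  n = 2: D(2) = 2(2 + 17/6) = 29/3; numerator = 1(6/23) - 2(1) = -40/23; a_2 = (-40/23)/(29/3) = -120/667
  n = 3: D(3) = 3(3 + 17/6) = 35/2; numerator = 1(-120/667) - 2(6/23) = -468/667; a_3 = (-468/667)/(35/2) = -936/23345

r = 5/2; a_0 = 1; a_1 = 6/23; a_2 = -120/667; a_3 = -936/23345


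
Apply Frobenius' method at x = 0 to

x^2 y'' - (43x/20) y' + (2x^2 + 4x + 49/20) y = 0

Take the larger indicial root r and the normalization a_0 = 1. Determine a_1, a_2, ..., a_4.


Write in Frobenius form y'' + (p(x)/x) y' + (q(x)/x^2) y = 0:
  p(x) = -43/20,  q(x) = 2x^2 + 4x + 49/20.
Indicial equation: r(r-1) + (-43/20) r + (49/20) = 0 -> roots r_1 = 7/4, r_2 = 7/5.
Take r = r_1 = 7/4. Let y(x) = x^r sum_{n>=0} a_n x^n with a_0 = 1.
Substitute y = x^r sum a_n x^n and match x^{r+n}. The recurrence is
  D(n) a_n + 4 a_{n-1} + 2 a_{n-2} = 0,  where D(n) = (r+n)(r+n-1) + (-43/20)(r+n) + (49/20).
  a_n = [-4 a_{n-1} - 2 a_{n-2}] / D(n).
Since the indicial polynomial factors as (r - r_1)(r - r_2), D(n) = (r_1 + n - r_1)(r_1 + n - r_2) = n(n + 7/20).
Evaluating step by step (a_0 = 1):
  n = 1: D(1) = 1(1 + 7/20) = 27/20; numerator = -4(1) = -4; a_1 = (-4)/(27/20) = -80/27
  n = 2: D(2) = 2(2 + 7/20) = 47/10; numerator = -4(-80/27) - 2(1) = 266/27; a_2 = (266/27)/(47/10) = 2660/1269
  n = 3: D(3) = 3(3 + 7/20) = 201/20; numerator = -4(2660/1269) - 2(-80/27) = -1040/423; a_3 = (-1040/423)/(201/20) = -20800/85023
  n = 4: D(4) = 4(4 + 7/20) = 87/5; numerator = -4(-20800/85023) - 2(2660/1269) = -10120/3149; a_4 = (-10120/3149)/(87/5) = -50600/273963

r = 7/4; a_0 = 1; a_1 = -80/27; a_2 = 2660/1269; a_3 = -20800/85023; a_4 = -50600/273963


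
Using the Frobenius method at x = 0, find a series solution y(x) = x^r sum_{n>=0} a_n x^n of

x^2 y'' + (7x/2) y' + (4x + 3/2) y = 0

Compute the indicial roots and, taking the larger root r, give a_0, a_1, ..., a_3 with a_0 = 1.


Write in Frobenius form y'' + (p(x)/x) y' + (q(x)/x^2) y = 0:
  p(x) = 7/2,  q(x) = 4x + 3/2.
Indicial equation: r(r-1) + (7/2) r + (3/2) = 0 -> roots r_1 = -1, r_2 = -3/2.
Take r = r_1 = -1. Let y(x) = x^r sum_{n>=0} a_n x^n with a_0 = 1.
Substitute y = x^r sum a_n x^n and match x^{r+n}. The recurrence is
  D(n) a_n + 4 a_{n-1} = 0,  where D(n) = (r+n)(r+n-1) + (7/2)(r+n) + (3/2).
  a_n = -4 / D(n) * a_{n-1}.
Since the indicial polynomial factors as (r - r_1)(r - r_2), D(n) = (r_1 + n - r_1)(r_1 + n - r_2) = n(n + 1/2).
Evaluating step by step (a_0 = 1):
  n = 1: D(1) = 1(1 + 1/2) = 3/2; numerator = -4(1) = -4; a_1 = (-4)/(3/2) = -8/3
  n = 2: D(2) = 2(2 + 1/2) = 5; numerator = -4(-8/3) = 32/3; a_2 = (32/3)/(5) = 32/15
  n = 3: D(3) = 3(3 + 1/2) = 21/2; numerator = -4(32/15) = -128/15; a_3 = (-128/15)/(21/2) = -256/315

r = -1; a_0 = 1; a_1 = -8/3; a_2 = 32/15; a_3 = -256/315


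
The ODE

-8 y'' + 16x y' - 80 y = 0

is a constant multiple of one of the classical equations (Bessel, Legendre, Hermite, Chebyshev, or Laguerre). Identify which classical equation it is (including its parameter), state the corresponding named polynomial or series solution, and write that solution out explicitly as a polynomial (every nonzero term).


All three coefficients share the factor -8; dividing through by -8 gives  y'' - 2x y' + 10 y = 0.
This matches the Hermite equation y'' - 2x y' + 2n y = 0 with 2n = 10, so n = 5; the polynomial solution is H_5(x).
With y = sum_k a_k x^k, matching x^k gives (k+2)(k+1) a_{k+2} = 2(k - n) a_k = 2(k - 5) a_k. The right side vanishes at k = 5, so the series with the parity of 5 terminates at degree 5.
Standard normalization: leading coefficient of H_n is 2^n, so a_5 = 2^5 = 32. Work downward with a_k = (k+1)(k+2) a_{k+2} / (2(k - n)):
  a_3 = (4)(5)(32) / (2(3 - 5)) = 640/(-4) = -160
  a_1 = (2)(3)(-160) / (2(1 - 5)) = -960/(-8) = 120
Hence H_5(x) = 32 x^5 - 160 x^3 + 120 x.

H_5(x); series = 32 x^5 - 160 x^3 + 120 x


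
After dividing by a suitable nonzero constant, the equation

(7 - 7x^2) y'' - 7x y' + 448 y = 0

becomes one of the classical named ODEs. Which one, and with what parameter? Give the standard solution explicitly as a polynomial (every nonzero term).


All three coefficients share the factor 7; dividing through by 7 gives  (1 - x^2) y'' - x y' + 64 y = 0.
This matches the Chebyshev equation (1 - x^2) y'' - x y' + n^2 y = 0 (note the -x y' term, not -2x y') with n^2 = 64, so n = 8; the polynomial solution is T_8(x).
With y = sum_k a_k x^k, matching x^k gives (k+2)(k+1) a_{k+2} = (k^2 - n^2) a_k = (k - 8)(k + 8) a_k. The right side vanishes at k = 8, so the series with the parity of 8 terminates at degree 8.
Standard normalization: leading coefficient of T_n is 2^(n-1), so a_8 = 2^7 = 128. Work downward with a_k = (k+1)(k+2) a_{k+2} / ((k - 8)(k + 8)):
  a_6 = (7)(8)(128) / ((6 - 8)(6 + 8)) = 7168/(-28) = -256
  a_4 = (5)(6)(-256) / ((4 - 8)(4 + 8)) = -7680/(-48) = 160
  a_2 = (3)(4)(160) / ((2 - 8)(2 + 8)) = 1920/(-60) = -32
  a_0 = (1)(2)(-32) / ((0 - 8)(0 + 8)) = -64/(-64) = 1
Hence T_8(x) = 128 x^8 - 256 x^6 + 160 x^4 - 32 x^2 + 1.

T_8(x); series = 128 x^8 - 256 x^6 + 160 x^4 - 32 x^2 + 1


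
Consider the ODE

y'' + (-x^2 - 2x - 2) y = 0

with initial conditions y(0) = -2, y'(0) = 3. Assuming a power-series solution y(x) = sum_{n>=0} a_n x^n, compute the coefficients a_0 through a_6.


Ansatz: y(x) = sum_{n>=0} a_n x^n, so y'(x) = sum_{n>=1} n a_n x^(n-1) and y''(x) = sum_{n>=2} n(n-1) a_n x^(n-2).
Substitute into P(x) y'' + Q(x) y' + R(x) y = 0 with P(x) = 1, Q(x) = 0, R(x) = -x^2 - 2x - 2, and match powers of x.
Initial conditions: a_0 = -2, a_1 = 3.
Setting the coefficient of each power of x to zero and solving order by order (substituting the coefficients already found):
  x^0: 2 a_2 - 2 a_0 = 0  ->  2 a_2 = 2 a_0 = -4  ->  a_2 = -2
  x^1: 6 a_3 - 2 a_1 - 2 a_0 = 0  ->  6 a_3 = 2 a_1 + 2 a_0 = 2  ->  a_3 = 1/3
  x^2: 12 a_4 - 2 a_2 - 2 a_1 - a_0 = 0  ->  12 a_4 = 2 a_2 + 2 a_1 + a_0 = 0  ->  a_4 = 0
  x^3: 20 a_5 - 2 a_3 - 2 a_2 - a_1 = 0  ->  20 a_5 = 2 a_3 + 2 a_2 + a_1 = -1/3  ->  a_5 = -1/60
  x^4: 30 a_6 - 2 a_4 - 2 a_3 - a_2 = 0  ->  30 a_6 = 2 a_4 + 2 a_3 + a_2 = -4/3  ->  a_6 = -2/45
Truncated series: y(x) = -2 + 3 x - 2 x^2 + (1/3) x^3 - (1/60) x^5 - (2/45) x^6 + O(x^7).

a_0 = -2; a_1 = 3; a_2 = -2; a_3 = 1/3; a_4 = 0; a_5 = -1/60; a_6 = -2/45


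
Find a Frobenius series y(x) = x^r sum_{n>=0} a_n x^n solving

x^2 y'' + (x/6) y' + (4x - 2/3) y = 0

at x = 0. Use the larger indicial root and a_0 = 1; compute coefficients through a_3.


Write in Frobenius form y'' + (p(x)/x) y' + (q(x)/x^2) y = 0:
  p(x) = 1/6,  q(x) = 4x - 2/3.
Indicial equation: r(r-1) + (1/6) r + (-2/3) = 0 -> roots r_1 = 4/3, r_2 = -1/2.
Take r = r_1 = 4/3. Let y(x) = x^r sum_{n>=0} a_n x^n with a_0 = 1.
Substitute y = x^r sum a_n x^n and match x^{r+n}. The recurrence is
  D(n) a_n + 4 a_{n-1} = 0,  where D(n) = (r+n)(r+n-1) + (1/6)(r+n) + (-2/3).
  a_n = -4 / D(n) * a_{n-1}.
Since the indicial polynomial factors as (r - r_1)(r - r_2), D(n) = (r_1 + n - r_1)(r_1 + n - r_2) = n(n + 11/6).
Evaluating step by step (a_0 = 1):
  n = 1: D(1) = 1(1 + 11/6) = 17/6; numerator = -4(1) = -4; a_1 = (-4)/(17/6) = -24/17
  n = 2: D(2) = 2(2 + 11/6) = 23/3; numerator = -4(-24/17) = 96/17; a_2 = (96/17)/(23/3) = 288/391
  n = 3: D(3) = 3(3 + 11/6) = 29/2; numerator = -4(288/391) = -1152/391; a_3 = (-1152/391)/(29/2) = -2304/11339

r = 4/3; a_0 = 1; a_1 = -24/17; a_2 = 288/391; a_3 = -2304/11339


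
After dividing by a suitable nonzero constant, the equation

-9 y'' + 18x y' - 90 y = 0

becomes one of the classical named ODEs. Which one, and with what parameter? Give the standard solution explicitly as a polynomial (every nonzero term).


All three coefficients share the factor -9; dividing through by -9 gives  y'' - 2x y' + 10 y = 0.
This matches the Hermite equation y'' - 2x y' + 2n y = 0 with 2n = 10, so n = 5; the polynomial solution is H_5(x).
With y = sum_k a_k x^k, matching x^k gives (k+2)(k+1) a_{k+2} = 2(k - n) a_k = 2(k - 5) a_k. The right side vanishes at k = 5, so the series with the parity of 5 terminates at degree 5.
Standard normalization: leading coefficient of H_n is 2^n, so a_5 = 2^5 = 32. Work downward with a_k = (k+1)(k+2) a_{k+2} / (2(k - n)):
  a_3 = (4)(5)(32) / (2(3 - 5)) = 640/(-4) = -160
  a_1 = (2)(3)(-160) / (2(1 - 5)) = -960/(-8) = 120
Hence H_5(x) = 32 x^5 - 160 x^3 + 120 x.

H_5(x); series = 32 x^5 - 160 x^3 + 120 x


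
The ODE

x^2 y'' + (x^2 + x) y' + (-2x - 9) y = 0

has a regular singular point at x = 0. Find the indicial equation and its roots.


Divide by x^2 to reach normal form y'' + P_1(x) y' + P_2(x) y = 0 with P_1(x) = 1 + 1/x and P_2(x) = -2/x - 9/x^2.
x = 0 is a singular point because the y'-coefficient 1 + 1/x has a pole at x = 0 and the y-coefficient -2/x - 9/x^2 has a pole at x = 0.
It is a regular singular point because x P_1(x) = p(x) = x + 1 and x^2 P_2(x) = q(x) = -2x - 9 are polynomials, hence analytic at x = 0.
p(0) = 1,  q(0) = -9.
Indicial equation: r(r-1) + p(0) r + q(0) = 0, i.e. r^2 + (p(0) - 1) r + q(0) = 0, i.e. r^2 - 9 = 0.
Discriminant: (0)^2 - 4(-9) = 36, so r = (0 ± 6)/2.
Solving: r_1 = 3, r_2 = -3.

indicial: r^2 - 9 = 0; roots r_1 = 3, r_2 = -3


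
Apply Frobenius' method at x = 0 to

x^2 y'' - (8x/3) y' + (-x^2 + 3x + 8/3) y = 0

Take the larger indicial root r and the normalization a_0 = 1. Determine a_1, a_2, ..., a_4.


Write in Frobenius form y'' + (p(x)/x) y' + (q(x)/x^2) y = 0:
  p(x) = -8/3,  q(x) = -x^2 + 3x + 8/3.
Indicial equation: r(r-1) + (-8/3) r + (8/3) = 0 -> roots r_1 = 8/3, r_2 = 1.
Take r = r_1 = 8/3. Let y(x) = x^r sum_{n>=0} a_n x^n with a_0 = 1.
Substitute y = x^r sum a_n x^n and match x^{r+n}. The recurrence is
  D(n) a_n + 3 a_{n-1} - 1 a_{n-2} = 0,  where D(n) = (r+n)(r+n-1) + (-8/3)(r+n) + (8/3).
  a_n = [-3 a_{n-1} + 1 a_{n-2}] / D(n).
Since the indicial polynomial factors as (r - r_1)(r - r_2), D(n) = (r_1 + n - r_1)(r_1 + n - r_2) = n(n + 5/3).
Evaluating step by step (a_0 = 1):
  n = 1: D(1) = 1(1 + 5/3) = 8/3; numerator = -3(1) = -3; a_1 = (-3)/(8/3) = -9/8
  n = 2: D(2) = 2(2 + 5/3) = 22/3; numerator = -3(-9/8) + 1(1) = 35/8; a_2 = (35/8)/(22/3) = 105/176
  n = 3: D(3) = 3(3 + 5/3) = 14; numerator = -3(105/176) + 1(-9/8) = -513/176; a_3 = (-513/176)/(14) = -513/2464
  n = 4: D(4) = 4(4 + 5/3) = 68/3; numerator = -3(-513/2464) + 1(105/176) = 3009/2464; a_4 = (3009/2464)/(68/3) = 531/9856

r = 8/3; a_0 = 1; a_1 = -9/8; a_2 = 105/176; a_3 = -513/2464; a_4 = 531/9856


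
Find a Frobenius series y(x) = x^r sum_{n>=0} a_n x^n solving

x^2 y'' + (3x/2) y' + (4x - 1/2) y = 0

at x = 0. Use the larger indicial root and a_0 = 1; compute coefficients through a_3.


Write in Frobenius form y'' + (p(x)/x) y' + (q(x)/x^2) y = 0:
  p(x) = 3/2,  q(x) = 4x - 1/2.
Indicial equation: r(r-1) + (3/2) r + (-1/2) = 0 -> roots r_1 = 1/2, r_2 = -1.
Take r = r_1 = 1/2. Let y(x) = x^r sum_{n>=0} a_n x^n with a_0 = 1.
Substitute y = x^r sum a_n x^n and match x^{r+n}. The recurrence is
  D(n) a_n + 4 a_{n-1} = 0,  where D(n) = (r+n)(r+n-1) + (3/2)(r+n) + (-1/2).
  a_n = -4 / D(n) * a_{n-1}.
Since the indicial polynomial factors as (r - r_1)(r - r_2), D(n) = (r_1 + n - r_1)(r_1 + n - r_2) = n(n + 3/2).
Evaluating step by step (a_0 = 1):
  n = 1: D(1) = 1(1 + 3/2) = 5/2; numerator = -4(1) = -4; a_1 = (-4)/(5/2) = -8/5
  n = 2: D(2) = 2(2 + 3/2) = 7; numerator = -4(-8/5) = 32/5; a_2 = (32/5)/(7) = 32/35
  n = 3: D(3) = 3(3 + 3/2) = 27/2; numerator = -4(32/35) = -128/35; a_3 = (-128/35)/(27/2) = -256/945

r = 1/2; a_0 = 1; a_1 = -8/5; a_2 = 32/35; a_3 = -256/945


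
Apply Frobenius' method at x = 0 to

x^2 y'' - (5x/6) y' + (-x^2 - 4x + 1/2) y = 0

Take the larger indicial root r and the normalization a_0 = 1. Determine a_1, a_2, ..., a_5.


Write in Frobenius form y'' + (p(x)/x) y' + (q(x)/x^2) y = 0:
  p(x) = -5/6,  q(x) = -x^2 - 4x + 1/2.
Indicial equation: r(r-1) + (-5/6) r + (1/2) = 0 -> roots r_1 = 3/2, r_2 = 1/3.
Take r = r_1 = 3/2. Let y(x) = x^r sum_{n>=0} a_n x^n with a_0 = 1.
Substitute y = x^r sum a_n x^n and match x^{r+n}. The recurrence is
  D(n) a_n - 4 a_{n-1} - 1 a_{n-2} = 0,  where D(n) = (r+n)(r+n-1) + (-5/6)(r+n) + (1/2).
  a_n = [4 a_{n-1} + 1 a_{n-2}] / D(n).
Since the indicial polynomial factors as (r - r_1)(r - r_2), D(n) = (r_1 + n - r_1)(r_1 + n - r_2) = n(n + 7/6).
Evaluating step by step (a_0 = 1):
  n = 1: D(1) = 1(1 + 7/6) = 13/6; numerator = 4(1) = 4; a_1 = (4)/(13/6) = 24/13
  n = 2: D(2) = 2(2 + 7/6) = 19/3; numerator = 4(24/13) + 1(1) = 109/13; a_2 = (109/13)/(19/3) = 327/247
  n = 3: D(3) = 3(3 + 7/6) = 25/2; numerator = 4(327/247) + 1(24/13) = 1764/247; a_3 = (1764/247)/(25/2) = 3528/6175
  n = 4: D(4) = 4(4 + 7/6) = 62/3; numerator = 4(3528/6175) + 1(327/247) = 1173/325; a_4 = (1173/325)/(62/3) = 3519/20150
  n = 5: D(5) = 5(5 + 7/6) = 185/6; numerator = 4(3519/20150) + 1(3528/6175) = 48618/38285; a_5 = (48618/38285)/(185/6) = 7884/191425

r = 3/2; a_0 = 1; a_1 = 24/13; a_2 = 327/247; a_3 = 3528/6175; a_4 = 3519/20150; a_5 = 7884/191425


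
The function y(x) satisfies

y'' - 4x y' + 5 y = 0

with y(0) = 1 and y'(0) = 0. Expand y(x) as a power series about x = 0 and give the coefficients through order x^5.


Ansatz: y(x) = sum_{n>=0} a_n x^n, so y'(x) = sum_{n>=1} n a_n x^(n-1) and y''(x) = sum_{n>=2} n(n-1) a_n x^(n-2).
Substitute into P(x) y'' + Q(x) y' + R(x) y = 0 with P(x) = 1, Q(x) = -4x, R(x) = 5, and match powers of x.
Initial conditions: a_0 = 1, a_1 = 0.
Setting the coefficient of each power of x to zero and solving order by order (substituting the coefficients already found):
  x^0: 2 a_2 + 5 a_0 = 0  ->  2 a_2 = -5 a_0 = -5  ->  a_2 = -5/2
  x^1: 6 a_3 + a_1 = 0  ->  6 a_3 = -a_1 = 0  ->  a_3 = 0
  x^2: 12 a_4 - 3 a_2 = 0  ->  12 a_4 = 3 a_2 = -15/2  ->  a_4 = -5/8
  x^3: 20 a_5 - 7 a_3 = 0  ->  20 a_5 = 7 a_3 = 0  ->  a_5 = 0
Truncated series: y(x) = 1 - (5/2) x^2 - (5/8) x^4 + O(x^6).

a_0 = 1; a_1 = 0; a_2 = -5/2; a_3 = 0; a_4 = -5/8; a_5 = 0


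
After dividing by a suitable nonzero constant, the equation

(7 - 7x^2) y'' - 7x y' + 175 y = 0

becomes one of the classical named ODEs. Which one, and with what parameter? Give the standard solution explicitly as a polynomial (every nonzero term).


All three coefficients share the factor 7; dividing through by 7 gives  (1 - x^2) y'' - x y' + 25 y = 0.
This matches the Chebyshev equation (1 - x^2) y'' - x y' + n^2 y = 0 (note the -x y' term, not -2x y') with n^2 = 25, so n = 5; the polynomial solution is T_5(x).
With y = sum_k a_k x^k, matching x^k gives (k+2)(k+1) a_{k+2} = (k^2 - n^2) a_k = (k - 5)(k + 5) a_k. The right side vanishes at k = 5, so the series with the parity of 5 terminates at degree 5.
Standard normalization: leading coefficient of T_n is 2^(n-1), so a_5 = 2^4 = 16. Work downward with a_k = (k+1)(k+2) a_{k+2} / ((k - 5)(k + 5)):
  a_3 = (4)(5)(16) / ((3 - 5)(3 + 5)) = 320/(-16) = -20
  a_1 = (2)(3)(-20) / ((1 - 5)(1 + 5)) = -120/(-24) = 5
Hence T_5(x) = 16 x^5 - 20 x^3 + 5 x.

T_5(x); series = 16 x^5 - 20 x^3 + 5 x


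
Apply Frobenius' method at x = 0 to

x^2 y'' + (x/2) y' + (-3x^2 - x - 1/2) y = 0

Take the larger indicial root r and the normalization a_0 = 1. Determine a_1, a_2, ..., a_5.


Write in Frobenius form y'' + (p(x)/x) y' + (q(x)/x^2) y = 0:
  p(x) = 1/2,  q(x) = -3x^2 - x - 1/2.
Indicial equation: r(r-1) + (1/2) r + (-1/2) = 0 -> roots r_1 = 1, r_2 = -1/2.
Take r = r_1 = 1. Let y(x) = x^r sum_{n>=0} a_n x^n with a_0 = 1.
Substitute y = x^r sum a_n x^n and match x^{r+n}. The recurrence is
  D(n) a_n - 1 a_{n-1} - 3 a_{n-2} = 0,  where D(n) = (r+n)(r+n-1) + (1/2)(r+n) + (-1/2).
  a_n = [1 a_{n-1} + 3 a_{n-2}] / D(n).
Since the indicial polynomial factors as (r - r_1)(r - r_2), D(n) = (r_1 + n - r_1)(r_1 + n - r_2) = n(n + 3/2).
Evaluating step by step (a_0 = 1):
  n = 1: D(1) = 1(1 + 3/2) = 5/2; numerator = 1(1) = 1; a_1 = (1)/(5/2) = 2/5
  n = 2: D(2) = 2(2 + 3/2) = 7; numerator = 1(2/5) + 3(1) = 17/5; a_2 = (17/5)/(7) = 17/35
  n = 3: D(3) = 3(3 + 3/2) = 27/2; numerator = 1(17/35) + 3(2/5) = 59/35; a_3 = (59/35)/(27/2) = 118/945
  n = 4: D(4) = 4(4 + 3/2) = 22; numerator = 1(118/945) + 3(17/35) = 299/189; a_4 = (299/189)/(22) = 299/4158
  n = 5: D(5) = 5(5 + 3/2) = 65/2; numerator = 1(299/4158) + 3(118/945) = 9283/20790; a_5 = (9283/20790)/(65/2) = 9283/675675

r = 1; a_0 = 1; a_1 = 2/5; a_2 = 17/35; a_3 = 118/945; a_4 = 299/4158; a_5 = 9283/675675


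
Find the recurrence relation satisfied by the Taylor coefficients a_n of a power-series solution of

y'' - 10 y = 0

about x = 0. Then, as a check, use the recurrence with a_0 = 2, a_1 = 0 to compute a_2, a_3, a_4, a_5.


Substitute y = sum_n a_n x^n into y'' + (const) y = 0.
y''(x) = sum_{n>=0} (n+2)(n+1) a_{n+2} x^n.
The ODE becomes sum_n [(n+2)(n+1) a_{n+2} - 10 a_n] x^n = 0.
Setting each coefficient to zero gives the recurrence:
  (n+2)(n+1) a_{n+2} - 10 a_n = 0,
  a_{n+2} = 10 / ((n+1)(n+2)) a_n.

Check with a_0 = 2, a_1 = 0 (apply the recurrence for n = 0, 1, 2, 3): a_0 = 2, a_1 = 0, a_2 = 10, a_3 = 0, a_4 = 25/3, a_5 = 0.

a_{n+2} = 10/((n+1)(n+2)) * a_n; check: a_0 = 2, a_1 = 0, a_2 = 10, a_3 = 0, a_4 = 25/3, a_5 = 0


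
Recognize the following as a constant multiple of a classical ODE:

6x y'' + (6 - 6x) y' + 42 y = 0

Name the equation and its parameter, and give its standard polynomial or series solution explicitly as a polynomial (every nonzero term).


All three coefficients share the factor 6; dividing through by 6 gives  x y'' + (1 - x) y' + 7 y = 0.
This matches the Laguerre equation x y'' + (1 - x) y' + n y = 0 with n = 7; the polynomial solution is L_7(x).
With y = sum_k a_k x^k, matching x^k gives (k+1)k a_{k+1} + (k+1) a_{k+1} - k a_k + n a_k = 0, i.e. (k+1)^2 a_{k+1} = (k - n) a_k = (k - 7) a_k. The right side vanishes at k = 7, so the series terminates at degree 7.
Standard normalization L_n(0) = 1 gives a_0 = 1. Work upward with a_{k+1} = (k - 7) a_k / (k+1)^2:
  a_1 = (0 - 7)(1) / 1^2 = -7/1 = -7
  a_2 = (1 - 7)(-7) / 2^2 = 42/4 = 21/2
  a_3 = (2 - 7)(21/2) / 3^2 = (-105/2)/9 = -35/6
  a_4 = (3 - 7)(-35/6) / 4^2 = (70/3)/16 = 35/24
  a_5 = (4 - 7)(35/24) / 5^2 = (-35/8)/25 = -7/40
  a_6 = (5 - 7)(-7/40) / 6^2 = (7/20)/36 = 7/720
  a_7 = (6 - 7)(7/720) / 7^2 = (-7/720)/49 = -1/5040
Hence L_7(x) = -x^7/5040 + 7 x^6/720 - 7 x^5/40 + 35 x^4/24 - 35 x^3/6 + 21 x^2/2 - 7 x + 1.

L_7(x); series = -x^7/5040 + 7 x^6/720 - 7 x^5/40 + 35 x^4/24 - 35 x^3/6 + 21 x^2/2 - 7 x + 1


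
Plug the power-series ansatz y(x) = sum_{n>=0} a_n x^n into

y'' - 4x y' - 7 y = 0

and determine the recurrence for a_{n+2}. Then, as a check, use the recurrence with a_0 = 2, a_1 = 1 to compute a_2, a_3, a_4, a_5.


Substitute y = sum_n a_n x^n.
y''(x) has coefficient (n+2)(n+1) a_{n+2} at x^n;
-4 x y'(x) has coefficient -4 n a_n at x^n (shift);
-7 y(x) has coefficient -7 a_n at x^n.
Matching x^n: (n+2)(n+1) a_{n+2} + (-4n - 7) a_n = 0.
Thus a_{n+2} = (4n + 7) / ((n+1)(n+2)) * a_n.

Check with a_0 = 2, a_1 = 1 (apply the recurrence for n = 0, 1, 2, 3): a_0 = 2, a_1 = 1, a_2 = 7, a_3 = 11/6, a_4 = 35/4, a_5 = 209/120.

a_(n+2) = (4n + 7) / ((n+1)(n+2)) * a_n; check: a_0 = 2, a_1 = 1, a_2 = 7, a_3 = 11/6, a_4 = 35/4, a_5 = 209/120


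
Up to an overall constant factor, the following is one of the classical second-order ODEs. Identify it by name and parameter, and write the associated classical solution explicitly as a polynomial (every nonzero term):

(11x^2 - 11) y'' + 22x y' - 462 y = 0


All three coefficients share the factor -11; dividing through by -11 gives  (1 - x^2) y'' - 2x y' + 42 y = 0.
This matches the Legendre equation (1 - x^2) y'' - 2x y' + n(n+1) y = 0 (note the -2x y' term) with n(n+1) = 42, so n = 6; the polynomial solution is P_6(x).
With y = sum_k a_k x^k, matching x^k gives (k+2)(k+1) a_{k+2} = [k(k+1) - n(n+1)] a_k = (k - 6)(k + 7) a_k. The right side vanishes at k = 6, so the series with the parity of 6 terminates at degree 6.
Standard normalization (P_n(1) = 1): leading coefficient (2n)!/(2^n (n!)^2) = 479001600/(64*518400) = 231/16, so a_6 = 231/16. Work downward with a_k = (k+1)(k+2) a_{k+2} / ((k - 6)(k + 7)):
  a_4 = (5)(6)(231/16) / ((4 - 6)(4 + 7)) = (3465/8)/(-22) = -315/16
  a_2 = (3)(4)(-315/16) / ((2 - 6)(2 + 7)) = (-945/4)/(-36) = 105/16
  a_0 = (1)(2)(105/16) / ((0 - 6)(0 + 7)) = (105/8)/(-42) = -5/16
Hence P_6(x) = 231 x^6/16 - 315 x^4/16 + 105 x^2/16 - 5/16.

P_6(x); series = 231 x^6/16 - 315 x^4/16 + 105 x^2/16 - 5/16


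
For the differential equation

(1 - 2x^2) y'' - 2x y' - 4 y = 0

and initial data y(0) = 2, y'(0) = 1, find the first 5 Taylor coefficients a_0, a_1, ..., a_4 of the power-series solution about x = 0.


Ansatz: y(x) = sum_{n>=0} a_n x^n, so y'(x) = sum_{n>=1} n a_n x^(n-1) and y''(x) = sum_{n>=2} n(n-1) a_n x^(n-2).
Substitute into P(x) y'' + Q(x) y' + R(x) y = 0 with P(x) = 1 - 2x^2, Q(x) = -2x, R(x) = -4, and match powers of x.
Initial conditions: a_0 = 2, a_1 = 1.
Setting the coefficient of each power of x to zero and solving order by order (substituting the coefficients already found):
  x^0: 2 a_2 - 4 a_0 = 0  ->  2 a_2 = 4 a_0 = 8  ->  a_2 = 4
  x^1: 6 a_3 - 6 a_1 = 0  ->  6 a_3 = 6 a_1 = 6  ->  a_3 = 1
  x^2: 12 a_4 - 12 a_2 = 0  ->  12 a_4 = 12 a_2 = 48  ->  a_4 = 4
Truncated series: y(x) = 2 + x + 4 x^2 + x^3 + 4 x^4 + O(x^5).

a_0 = 2; a_1 = 1; a_2 = 4; a_3 = 1; a_4 = 4


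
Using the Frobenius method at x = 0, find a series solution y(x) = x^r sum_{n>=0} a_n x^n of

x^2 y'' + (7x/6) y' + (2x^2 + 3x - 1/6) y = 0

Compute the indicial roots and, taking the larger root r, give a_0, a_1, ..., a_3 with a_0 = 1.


Write in Frobenius form y'' + (p(x)/x) y' + (q(x)/x^2) y = 0:
  p(x) = 7/6,  q(x) = 2x^2 + 3x - 1/6.
Indicial equation: r(r-1) + (7/6) r + (-1/6) = 0 -> roots r_1 = 1/3, r_2 = -1/2.
Take r = r_1 = 1/3. Let y(x) = x^r sum_{n>=0} a_n x^n with a_0 = 1.
Substitute y = x^r sum a_n x^n and match x^{r+n}. The recurrence is
  D(n) a_n + 3 a_{n-1} + 2 a_{n-2} = 0,  where D(n) = (r+n)(r+n-1) + (7/6)(r+n) + (-1/6).
  a_n = [-3 a_{n-1} - 2 a_{n-2}] / D(n).
Since the indicial polynomial factors as (r - r_1)(r - r_2), D(n) = (r_1 + n - r_1)(r_1 + n - r_2) = n(n + 5/6).
Evaluating step by step (a_0 = 1):
  n = 1: D(1) = 1(1 + 5/6) = 11/6; numerator = -3(1) = -3; a_1 = (-3)/(11/6) = -18/11
  n = 2: D(2) = 2(2 + 5/6) = 17/3; numerator = -3(-18/11) - 2(1) = 32/11; a_2 = (32/11)/(17/3) = 96/187
  n = 3: D(3) = 3(3 + 5/6) = 23/2; numerator = -3(96/187) - 2(-18/11) = 324/187; a_3 = (324/187)/(23/2) = 648/4301

r = 1/3; a_0 = 1; a_1 = -18/11; a_2 = 96/187; a_3 = 648/4301


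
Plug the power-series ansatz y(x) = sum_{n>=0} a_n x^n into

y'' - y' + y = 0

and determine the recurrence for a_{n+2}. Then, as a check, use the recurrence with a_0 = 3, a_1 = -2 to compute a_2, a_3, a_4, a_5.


Substitute y = sum_n a_n x^n.
y''(x) has coefficient (n+2)(n+1) a_{n+2} at x^n;
-y'(x) has coefficient -(n+1) a_{n+1} at x^n;
y(x) has coefficient 1 a_n at x^n.
Matching x^n: (n+2)(n+1) a_{n+2} - (n+1) a_{n+1} + 1 a_n = 0.
Thus a_{n+2} = [(n+1) a_{n+1} - 1 a_n] / ((n+1)(n+2)).

Check with a_0 = 3, a_1 = -2 (apply the recurrence for n = 0, 1, 2, 3): a_0 = 3, a_1 = -2, a_2 = -5/2, a_3 = -1/2, a_4 = 1/12, a_5 = 1/24.

a_(n+2) = [(n+1) a_(n+1) - 1 a_n] / ((n+1)(n+2)); check: a_0 = 3, a_1 = -2, a_2 = -5/2, a_3 = -1/2, a_4 = 1/12, a_5 = 1/24


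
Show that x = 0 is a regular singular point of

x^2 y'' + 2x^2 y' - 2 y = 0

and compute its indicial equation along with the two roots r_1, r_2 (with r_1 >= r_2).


Divide by x^2 to reach normal form y'' + P_1(x) y' + P_2(x) y = 0 with P_1(x) = 2 and P_2(x) = -2/x^2.
x = 0 is a singular point because the y-coefficient -2/x^2 has a pole at x = 0.
It is a regular singular point because x P_1(x) = p(x) = 2x and x^2 P_2(x) = q(x) = -2 are polynomials, hence analytic at x = 0.
p(0) = 0,  q(0) = -2.
Indicial equation: r(r-1) + p(0) r + q(0) = 0, i.e. r^2 + (p(0) - 1) r + q(0) = 0, i.e. r^2 - 1 r - 2 = 0.
Discriminant: (-1)^2 - 4(-2) = 9, so r = (1 ± 3)/2.
Solving: r_1 = 2, r_2 = -1.

indicial: r^2 - 1 r - 2 = 0; roots r_1 = 2, r_2 = -1


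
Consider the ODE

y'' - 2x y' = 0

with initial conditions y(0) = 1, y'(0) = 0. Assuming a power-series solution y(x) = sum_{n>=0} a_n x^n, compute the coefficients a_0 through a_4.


Ansatz: y(x) = sum_{n>=0} a_n x^n, so y'(x) = sum_{n>=1} n a_n x^(n-1) and y''(x) = sum_{n>=2} n(n-1) a_n x^(n-2).
Substitute into P(x) y'' + Q(x) y' + R(x) y = 0 with P(x) = 1, Q(x) = -2x, R(x) = 0, and match powers of x.
Initial conditions: a_0 = 1, a_1 = 0.
Setting the coefficient of each power of x to zero and solving order by order (substituting the coefficients already found):
  x^0: 2 a_2 = 0  ->  a_2 = 0
  x^1: 6 a_3 - 2 a_1 = 0  ->  6 a_3 = 2 a_1 = 0  ->  a_3 = 0
  x^2: 12 a_4 - 4 a_2 = 0  ->  12 a_4 = 4 a_2 = 0  ->  a_4 = 0
Truncated series: y(x) = 1 + O(x^5).

a_0 = 1; a_1 = 0; a_2 = 0; a_3 = 0; a_4 = 0


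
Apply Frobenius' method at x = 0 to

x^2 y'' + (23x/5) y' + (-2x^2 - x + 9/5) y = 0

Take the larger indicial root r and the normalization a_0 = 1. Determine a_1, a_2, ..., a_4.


Write in Frobenius form y'' + (p(x)/x) y' + (q(x)/x^2) y = 0:
  p(x) = 23/5,  q(x) = -2x^2 - x + 9/5.
Indicial equation: r(r-1) + (23/5) r + (9/5) = 0 -> roots r_1 = -3/5, r_2 = -3.
Take r = r_1 = -3/5. Let y(x) = x^r sum_{n>=0} a_n x^n with a_0 = 1.
Substitute y = x^r sum a_n x^n and match x^{r+n}. The recurrence is
  D(n) a_n - 1 a_{n-1} - 2 a_{n-2} = 0,  where D(n) = (r+n)(r+n-1) + (23/5)(r+n) + (9/5).
  a_n = [1 a_{n-1} + 2 a_{n-2}] / D(n).
Since the indicial polynomial factors as (r - r_1)(r - r_2), D(n) = (r_1 + n - r_1)(r_1 + n - r_2) = n(n + 12/5).
Evaluating step by step (a_0 = 1):
  n = 1: D(1) = 1(1 + 12/5) = 17/5; numerator = 1(1) = 1; a_1 = (1)/(17/5) = 5/17
  n = 2: D(2) = 2(2 + 12/5) = 44/5; numerator = 1(5/17) + 2(1) = 39/17; a_2 = (39/17)/(44/5) = 195/748
  n = 3: D(3) = 3(3 + 12/5) = 81/5; numerator = 1(195/748) + 2(5/17) = 635/748; a_3 = (635/748)/(81/5) = 3175/60588
  n = 4: D(4) = 4(4 + 12/5) = 128/5; numerator = 1(3175/60588) + 2(195/748) = 2045/3564; a_4 = (2045/3564)/(128/5) = 10225/456192

r = -3/5; a_0 = 1; a_1 = 5/17; a_2 = 195/748; a_3 = 3175/60588; a_4 = 10225/456192


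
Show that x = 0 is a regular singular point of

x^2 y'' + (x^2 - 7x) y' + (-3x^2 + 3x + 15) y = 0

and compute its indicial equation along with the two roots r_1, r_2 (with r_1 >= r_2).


Divide by x^2 to reach normal form y'' + P_1(x) y' + P_2(x) y = 0 with P_1(x) = 1 - 7/x and P_2(x) = -3 + 3/x + 15/x^2.
x = 0 is a singular point because the y'-coefficient 1 - 7/x has a pole at x = 0 and the y-coefficient -3 + 3/x + 15/x^2 has a pole at x = 0.
It is a regular singular point because x P_1(x) = p(x) = x - 7 and x^2 P_2(x) = q(x) = -3x^2 + 3x + 15 are polynomials, hence analytic at x = 0.
p(0) = -7,  q(0) = 15.
Indicial equation: r(r-1) + p(0) r + q(0) = 0, i.e. r^2 + (p(0) - 1) r + q(0) = 0, i.e. r^2 - 8 r + 15 = 0.
Discriminant: (-8)^2 - 4(15) = 4, so r = (8 ± 2)/2.
Solving: r_1 = 5, r_2 = 3.

indicial: r^2 - 8 r + 15 = 0; roots r_1 = 5, r_2 = 3


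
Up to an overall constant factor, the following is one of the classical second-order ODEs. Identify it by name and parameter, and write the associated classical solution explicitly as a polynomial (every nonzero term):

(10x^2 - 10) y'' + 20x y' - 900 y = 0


All three coefficients share the factor -10; dividing through by -10 gives  (1 - x^2) y'' - 2x y' + 90 y = 0.
This matches the Legendre equation (1 - x^2) y'' - 2x y' + n(n+1) y = 0 (note the -2x y' term) with n(n+1) = 90, so n = 9; the polynomial solution is P_9(x).
With y = sum_k a_k x^k, matching x^k gives (k+2)(k+1) a_{k+2} = [k(k+1) - n(n+1)] a_k = (k - 9)(k + 10) a_k. The right side vanishes at k = 9, so the series with the parity of 9 terminates at degree 9.
Standard normalization (P_n(1) = 1): leading coefficient (2n)!/(2^n (n!)^2) = 6402373705728000/(512*131681894400) = 12155/128, so a_9 = 12155/128. Work downward with a_k = (k+1)(k+2) a_{k+2} / ((k - 9)(k + 10)):
  a_7 = (8)(9)(12155/128) / ((7 - 9)(7 + 10)) = (109395/16)/(-34) = -6435/32
  a_5 = (6)(7)(-6435/32) / ((5 - 9)(5 + 10)) = (-135135/16)/(-60) = 9009/64
  a_3 = (4)(5)(9009/64) / ((3 - 9)(3 + 10)) = (45045/16)/(-78) = -1155/32
  a_1 = (2)(3)(-1155/32) / ((1 - 9)(1 + 10)) = (-3465/16)/(-88) = 315/128
Hence P_9(x) = 12155 x^9/128 - 6435 x^7/32 + 9009 x^5/64 - 1155 x^3/32 + 315 x/128.

P_9(x); series = 12155 x^9/128 - 6435 x^7/32 + 9009 x^5/64 - 1155 x^3/32 + 315 x/128


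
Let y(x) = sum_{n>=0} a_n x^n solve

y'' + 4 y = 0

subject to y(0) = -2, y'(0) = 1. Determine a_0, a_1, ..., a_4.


Ansatz: y(x) = sum_{n>=0} a_n x^n, so y'(x) = sum_{n>=1} n a_n x^(n-1) and y''(x) = sum_{n>=2} n(n-1) a_n x^(n-2).
Substitute into P(x) y'' + Q(x) y' + R(x) y = 0 with P(x) = 1, Q(x) = 0, R(x) = 4, and match powers of x.
Initial conditions: a_0 = -2, a_1 = 1.
Setting the coefficient of each power of x to zero and solving order by order (substituting the coefficients already found):
  x^0: 2 a_2 + 4 a_0 = 0  ->  2 a_2 = -4 a_0 = 8  ->  a_2 = 4
  x^1: 6 a_3 + 4 a_1 = 0  ->  6 a_3 = -4 a_1 = -4  ->  a_3 = -2/3
  x^2: 12 a_4 + 4 a_2 = 0  ->  12 a_4 = -4 a_2 = -16  ->  a_4 = -4/3
Truncated series: y(x) = -2 + x + 4 x^2 - (2/3) x^3 - (4/3) x^4 + O(x^5).

a_0 = -2; a_1 = 1; a_2 = 4; a_3 = -2/3; a_4 = -4/3


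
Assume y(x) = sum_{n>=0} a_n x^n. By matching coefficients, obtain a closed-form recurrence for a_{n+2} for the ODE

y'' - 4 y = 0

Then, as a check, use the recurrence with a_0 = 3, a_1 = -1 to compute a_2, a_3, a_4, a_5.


Substitute y = sum_n a_n x^n into y'' + (const) y = 0.
y''(x) = sum_{n>=0} (n+2)(n+1) a_{n+2} x^n.
The ODE becomes sum_n [(n+2)(n+1) a_{n+2} - 4 a_n] x^n = 0.
Setting each coefficient to zero gives the recurrence:
  (n+2)(n+1) a_{n+2} - 4 a_n = 0,
  a_{n+2} = 4 / ((n+1)(n+2)) a_n.

Check with a_0 = 3, a_1 = -1 (apply the recurrence for n = 0, 1, 2, 3): a_0 = 3, a_1 = -1, a_2 = 6, a_3 = -2/3, a_4 = 2, a_5 = -2/15.

a_{n+2} = 4/((n+1)(n+2)) * a_n; check: a_0 = 3, a_1 = -1, a_2 = 6, a_3 = -2/3, a_4 = 2, a_5 = -2/15


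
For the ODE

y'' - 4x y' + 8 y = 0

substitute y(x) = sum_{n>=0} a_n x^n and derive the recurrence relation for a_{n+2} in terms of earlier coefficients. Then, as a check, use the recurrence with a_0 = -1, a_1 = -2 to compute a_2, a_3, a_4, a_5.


Substitute y = sum_n a_n x^n.
y''(x) has coefficient (n+2)(n+1) a_{n+2} at x^n;
-4 x y'(x) has coefficient -4 n a_n at x^n (shift);
8 y(x) has coefficient 8 a_n at x^n.
Matching x^n: (n+2)(n+1) a_{n+2} + (-4n + 8) a_n = 0.
Thus a_{n+2} = (4n - 8) / ((n+1)(n+2)) * a_n.

Check with a_0 = -1, a_1 = -2 (apply the recurrence for n = 0, 1, 2, 3): a_0 = -1, a_1 = -2, a_2 = 4, a_3 = 4/3, a_4 = 0, a_5 = 4/15.

a_(n+2) = (4n - 8) / ((n+1)(n+2)) * a_n; check: a_0 = -1, a_1 = -2, a_2 = 4, a_3 = 4/3, a_4 = 0, a_5 = 4/15


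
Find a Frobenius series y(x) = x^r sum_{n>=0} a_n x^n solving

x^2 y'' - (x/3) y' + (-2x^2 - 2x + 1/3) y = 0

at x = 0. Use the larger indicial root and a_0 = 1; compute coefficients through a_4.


Write in Frobenius form y'' + (p(x)/x) y' + (q(x)/x^2) y = 0:
  p(x) = -1/3,  q(x) = -2x^2 - 2x + 1/3.
Indicial equation: r(r-1) + (-1/3) r + (1/3) = 0 -> roots r_1 = 1, r_2 = 1/3.
Take r = r_1 = 1. Let y(x) = x^r sum_{n>=0} a_n x^n with a_0 = 1.
Substitute y = x^r sum a_n x^n and match x^{r+n}. The recurrence is
  D(n) a_n - 2 a_{n-1} - 2 a_{n-2} = 0,  where D(n) = (r+n)(r+n-1) + (-1/3)(r+n) + (1/3).
  a_n = [2 a_{n-1} + 2 a_{n-2}] / D(n).
Since the indicial polynomial factors as (r - r_1)(r - r_2), D(n) = (r_1 + n - r_1)(r_1 + n - r_2) = n(n + 2/3).
Evaluating step by step (a_0 = 1):
  n = 1: D(1) = 1(1 + 2/3) = 5/3; numerator = 2(1) = 2; a_1 = (2)/(5/3) = 6/5
  n = 2: D(2) = 2(2 + 2/3) = 16/3; numerator = 2(6/5) + 2(1) = 22/5; a_2 = (22/5)/(16/3) = 33/40
  n = 3: D(3) = 3(3 + 2/3) = 11; numerator = 2(33/40) + 2(6/5) = 81/20; a_3 = (81/20)/(11) = 81/220
  n = 4: D(4) = 4(4 + 2/3) = 56/3; numerator = 2(81/220) + 2(33/40) = 105/44; a_4 = (105/44)/(56/3) = 45/352

r = 1; a_0 = 1; a_1 = 6/5; a_2 = 33/40; a_3 = 81/220; a_4 = 45/352


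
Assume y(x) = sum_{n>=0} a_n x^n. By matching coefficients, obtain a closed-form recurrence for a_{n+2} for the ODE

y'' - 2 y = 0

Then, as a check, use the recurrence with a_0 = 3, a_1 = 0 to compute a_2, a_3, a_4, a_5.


Substitute y = sum_n a_n x^n into y'' + (const) y = 0.
y''(x) = sum_{n>=0} (n+2)(n+1) a_{n+2} x^n.
The ODE becomes sum_n [(n+2)(n+1) a_{n+2} - 2 a_n] x^n = 0.
Setting each coefficient to zero gives the recurrence:
  (n+2)(n+1) a_{n+2} - 2 a_n = 0,
  a_{n+2} = 2 / ((n+1)(n+2)) a_n.

Check with a_0 = 3, a_1 = 0 (apply the recurrence for n = 0, 1, 2, 3): a_0 = 3, a_1 = 0, a_2 = 3, a_3 = 0, a_4 = 1/2, a_5 = 0.

a_{n+2} = 2/((n+1)(n+2)) * a_n; check: a_0 = 3, a_1 = 0, a_2 = 3, a_3 = 0, a_4 = 1/2, a_5 = 0


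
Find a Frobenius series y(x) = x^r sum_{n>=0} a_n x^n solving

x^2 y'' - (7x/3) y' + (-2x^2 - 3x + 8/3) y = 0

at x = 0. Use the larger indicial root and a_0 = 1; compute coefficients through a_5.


Write in Frobenius form y'' + (p(x)/x) y' + (q(x)/x^2) y = 0:
  p(x) = -7/3,  q(x) = -2x^2 - 3x + 8/3.
Indicial equation: r(r-1) + (-7/3) r + (8/3) = 0 -> roots r_1 = 2, r_2 = 4/3.
Take r = r_1 = 2. Let y(x) = x^r sum_{n>=0} a_n x^n with a_0 = 1.
Substitute y = x^r sum a_n x^n and match x^{r+n}. The recurrence is
  D(n) a_n - 3 a_{n-1} - 2 a_{n-2} = 0,  where D(n) = (r+n)(r+n-1) + (-7/3)(r+n) + (8/3).
  a_n = [3 a_{n-1} + 2 a_{n-2}] / D(n).
Since the indicial polynomial factors as (r - r_1)(r - r_2), D(n) = (r_1 + n - r_1)(r_1 + n - r_2) = n(n + 2/3).
Evaluating step by step (a_0 = 1):
  n = 1: D(1) = 1(1 + 2/3) = 5/3; numerator = 3(1) = 3; a_1 = (3)/(5/3) = 9/5
  n = 2: D(2) = 2(2 + 2/3) = 16/3; numerator = 3(9/5) + 2(1) = 37/5; a_2 = (37/5)/(16/3) = 111/80
  n = 3: D(3) = 3(3 + 2/3) = 11; numerator = 3(111/80) + 2(9/5) = 621/80; a_3 = (621/80)/(11) = 621/880
  n = 4: D(4) = 4(4 + 2/3) = 56/3; numerator = 3(621/880) + 2(111/80) = 861/176; a_4 = (861/176)/(56/3) = 369/1408
  n = 5: D(5) = 5(5 + 2/3) = 85/3; numerator = 3(369/1408) + 2(621/880) = 15471/7040; a_5 = (15471/7040)/(85/3) = 46413/598400

r = 2; a_0 = 1; a_1 = 9/5; a_2 = 111/80; a_3 = 621/880; a_4 = 369/1408; a_5 = 46413/598400


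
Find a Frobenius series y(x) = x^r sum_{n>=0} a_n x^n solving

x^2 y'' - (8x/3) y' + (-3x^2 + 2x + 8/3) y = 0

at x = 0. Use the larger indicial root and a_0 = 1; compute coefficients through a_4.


Write in Frobenius form y'' + (p(x)/x) y' + (q(x)/x^2) y = 0:
  p(x) = -8/3,  q(x) = -3x^2 + 2x + 8/3.
Indicial equation: r(r-1) + (-8/3) r + (8/3) = 0 -> roots r_1 = 8/3, r_2 = 1.
Take r = r_1 = 8/3. Let y(x) = x^r sum_{n>=0} a_n x^n with a_0 = 1.
Substitute y = x^r sum a_n x^n and match x^{r+n}. The recurrence is
  D(n) a_n + 2 a_{n-1} - 3 a_{n-2} = 0,  where D(n) = (r+n)(r+n-1) + (-8/3)(r+n) + (8/3).
  a_n = [-2 a_{n-1} + 3 a_{n-2}] / D(n).
Since the indicial polynomial factors as (r - r_1)(r - r_2), D(n) = (r_1 + n - r_1)(r_1 + n - r_2) = n(n + 5/3).
Evaluating step by step (a_0 = 1):
  n = 1: D(1) = 1(1 + 5/3) = 8/3; numerator = -2(1) = -2; a_1 = (-2)/(8/3) = -3/4
  n = 2: D(2) = 2(2 + 5/3) = 22/3; numerator = -2(-3/4) + 3(1) = 9/2; a_2 = (9/2)/(22/3) = 27/44
  n = 3: D(3) = 3(3 + 5/3) = 14; numerator = -2(27/44) + 3(-3/4) = -153/44; a_3 = (-153/44)/(14) = -153/616
  n = 4: D(4) = 4(4 + 5/3) = 68/3; numerator = -2(-153/616) + 3(27/44) = 180/77; a_4 = (180/77)/(68/3) = 135/1309

r = 8/3; a_0 = 1; a_1 = -3/4; a_2 = 27/44; a_3 = -153/616; a_4 = 135/1309


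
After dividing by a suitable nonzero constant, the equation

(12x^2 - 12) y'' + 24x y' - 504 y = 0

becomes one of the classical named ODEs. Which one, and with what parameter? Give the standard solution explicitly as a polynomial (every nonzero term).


All three coefficients share the factor -12; dividing through by -12 gives  (1 - x^2) y'' - 2x y' + 42 y = 0.
This matches the Legendre equation (1 - x^2) y'' - 2x y' + n(n+1) y = 0 (note the -2x y' term) with n(n+1) = 42, so n = 6; the polynomial solution is P_6(x).
With y = sum_k a_k x^k, matching x^k gives (k+2)(k+1) a_{k+2} = [k(k+1) - n(n+1)] a_k = (k - 6)(k + 7) a_k. The right side vanishes at k = 6, so the series with the parity of 6 terminates at degree 6.
Standard normalization (P_n(1) = 1): leading coefficient (2n)!/(2^n (n!)^2) = 479001600/(64*518400) = 231/16, so a_6 = 231/16. Work downward with a_k = (k+1)(k+2) a_{k+2} / ((k - 6)(k + 7)):
  a_4 = (5)(6)(231/16) / ((4 - 6)(4 + 7)) = (3465/8)/(-22) = -315/16
  a_2 = (3)(4)(-315/16) / ((2 - 6)(2 + 7)) = (-945/4)/(-36) = 105/16
  a_0 = (1)(2)(105/16) / ((0 - 6)(0 + 7)) = (105/8)/(-42) = -5/16
Hence P_6(x) = 231 x^6/16 - 315 x^4/16 + 105 x^2/16 - 5/16.

P_6(x); series = 231 x^6/16 - 315 x^4/16 + 105 x^2/16 - 5/16


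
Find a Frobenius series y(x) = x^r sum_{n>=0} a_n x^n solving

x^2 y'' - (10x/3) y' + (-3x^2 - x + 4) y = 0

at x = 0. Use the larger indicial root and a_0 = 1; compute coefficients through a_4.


Write in Frobenius form y'' + (p(x)/x) y' + (q(x)/x^2) y = 0:
  p(x) = -10/3,  q(x) = -3x^2 - x + 4.
Indicial equation: r(r-1) + (-10/3) r + (4) = 0 -> roots r_1 = 3, r_2 = 4/3.
Take r = r_1 = 3. Let y(x) = x^r sum_{n>=0} a_n x^n with a_0 = 1.
Substitute y = x^r sum a_n x^n and match x^{r+n}. The recurrence is
  D(n) a_n - 1 a_{n-1} - 3 a_{n-2} = 0,  where D(n) = (r+n)(r+n-1) + (-10/3)(r+n) + (4).
  a_n = [1 a_{n-1} + 3 a_{n-2}] / D(n).
Since the indicial polynomial factors as (r - r_1)(r - r_2), D(n) = (r_1 + n - r_1)(r_1 + n - r_2) = n(n + 5/3).
Evaluating step by step (a_0 = 1):
  n = 1: D(1) = 1(1 + 5/3) = 8/3; numerator = 1(1) = 1; a_1 = (1)/(8/3) = 3/8
  n = 2: D(2) = 2(2 + 5/3) = 22/3; numerator = 1(3/8) + 3(1) = 27/8; a_2 = (27/8)/(22/3) = 81/176
  n = 3: D(3) = 3(3 + 5/3) = 14; numerator = 1(81/176) + 3(3/8) = 279/176; a_3 = (279/176)/(14) = 279/2464
  n = 4: D(4) = 4(4 + 5/3) = 68/3; numerator = 1(279/2464) + 3(81/176) = 3681/2464; a_4 = (3681/2464)/(68/3) = 11043/167552

r = 3; a_0 = 1; a_1 = 3/8; a_2 = 81/176; a_3 = 279/2464; a_4 = 11043/167552


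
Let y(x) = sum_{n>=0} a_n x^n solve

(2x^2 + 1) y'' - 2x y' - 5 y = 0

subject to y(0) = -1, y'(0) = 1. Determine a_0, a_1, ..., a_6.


Ansatz: y(x) = sum_{n>=0} a_n x^n, so y'(x) = sum_{n>=1} n a_n x^(n-1) and y''(x) = sum_{n>=2} n(n-1) a_n x^(n-2).
Substitute into P(x) y'' + Q(x) y' + R(x) y = 0 with P(x) = 2x^2 + 1, Q(x) = -2x, R(x) = -5, and match powers of x.
Initial conditions: a_0 = -1, a_1 = 1.
Setting the coefficient of each power of x to zero and solving order by order (substituting the coefficients already found):
  x^0: 2 a_2 - 5 a_0 = 0  ->  2 a_2 = 5 a_0 = -5  ->  a_2 = -5/2
  x^1: 6 a_3 - 7 a_1 = 0  ->  6 a_3 = 7 a_1 = 7  ->  a_3 = 7/6
  x^2: 12 a_4 - 5 a_2 = 0  ->  12 a_4 = 5 a_2 = -25/2  ->  a_4 = -25/24
  x^3: 20 a_5 + a_3 = 0  ->  20 a_5 = -a_3 = -7/6  ->  a_5 = -7/120
  x^4: 30 a_6 + 11 a_4 = 0  ->  30 a_6 = -11 a_4 = 275/24  ->  a_6 = 55/144
Truncated series: y(x) = -1 + x - (5/2) x^2 + (7/6) x^3 - (25/24) x^4 - (7/120) x^5 + (55/144) x^6 + O(x^7).

a_0 = -1; a_1 = 1; a_2 = -5/2; a_3 = 7/6; a_4 = -25/24; a_5 = -7/120; a_6 = 55/144


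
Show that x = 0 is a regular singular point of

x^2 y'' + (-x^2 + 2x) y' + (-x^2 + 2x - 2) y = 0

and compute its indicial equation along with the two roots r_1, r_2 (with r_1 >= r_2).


Divide by x^2 to reach normal form y'' + P_1(x) y' + P_2(x) y = 0 with P_1(x) = -1 + 2/x and P_2(x) = -1 + 2/x - 2/x^2.
x = 0 is a singular point because the y'-coefficient -1 + 2/x has a pole at x = 0 and the y-coefficient -1 + 2/x - 2/x^2 has a pole at x = 0.
It is a regular singular point because x P_1(x) = p(x) = 2 - x and x^2 P_2(x) = q(x) = -x^2 + 2x - 2 are polynomials, hence analytic at x = 0.
p(0) = 2,  q(0) = -2.
Indicial equation: r(r-1) + p(0) r + q(0) = 0, i.e. r^2 + (p(0) - 1) r + q(0) = 0, i.e. r^2 + 1 r - 2 = 0.
Discriminant: (1)^2 - 4(-2) = 9, so r = (-1 ± 3)/2.
Solving: r_1 = 1, r_2 = -2.

indicial: r^2 + 1 r - 2 = 0; roots r_1 = 1, r_2 = -2
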